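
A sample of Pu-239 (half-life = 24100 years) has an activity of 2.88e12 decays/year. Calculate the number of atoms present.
N = A/λ = 1.001e17 atoms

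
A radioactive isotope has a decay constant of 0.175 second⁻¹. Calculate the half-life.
t½ = ln(2)/λ = 3.961 seconds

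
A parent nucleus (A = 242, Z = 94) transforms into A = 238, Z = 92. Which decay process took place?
ΔA = -4, ΔZ = -2 ⇒ alpha decay (α)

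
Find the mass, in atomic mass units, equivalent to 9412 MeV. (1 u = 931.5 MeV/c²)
m = E/c² = 10.1 u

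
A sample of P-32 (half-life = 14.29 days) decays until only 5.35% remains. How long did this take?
t = t½ × log₂(N₀/N) = 60.37 days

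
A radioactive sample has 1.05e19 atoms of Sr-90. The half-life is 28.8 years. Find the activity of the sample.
A = λN = 2.527e17 decays/year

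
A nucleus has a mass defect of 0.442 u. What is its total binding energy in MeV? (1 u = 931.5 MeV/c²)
B.E. = Δm × 931.5 = 411.7 MeV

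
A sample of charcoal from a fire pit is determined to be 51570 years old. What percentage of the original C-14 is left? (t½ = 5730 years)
N/N₀ = (1/2)^(t/t½) = 0.001953 = 0.195%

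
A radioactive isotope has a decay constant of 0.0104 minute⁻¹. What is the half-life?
t½ = ln(2)/λ = 66.65 minutes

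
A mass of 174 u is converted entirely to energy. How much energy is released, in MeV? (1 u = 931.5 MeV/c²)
E = mc² = 1.621e5 MeV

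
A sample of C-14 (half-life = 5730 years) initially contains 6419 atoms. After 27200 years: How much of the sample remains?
N = N₀(1/2)^(t/t½) = 239.1 atoms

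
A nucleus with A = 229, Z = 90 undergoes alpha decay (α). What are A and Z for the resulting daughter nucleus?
Daughter: A = 225, Z = 88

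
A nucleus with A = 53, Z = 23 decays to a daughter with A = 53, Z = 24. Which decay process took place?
ΔA = 0, ΔZ = +1 ⇒ beta-minus decay (β⁻)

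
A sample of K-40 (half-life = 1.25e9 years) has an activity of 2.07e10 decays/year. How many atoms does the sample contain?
N = A/λ = 3.733e19 atoms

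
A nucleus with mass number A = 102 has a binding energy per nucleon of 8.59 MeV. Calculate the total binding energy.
B.E. = 8.59 × 102 = 876.2 MeV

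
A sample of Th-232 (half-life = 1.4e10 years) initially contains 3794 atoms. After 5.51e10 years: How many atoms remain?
N = N₀(1/2)^(t/t½) = 247.9 atoms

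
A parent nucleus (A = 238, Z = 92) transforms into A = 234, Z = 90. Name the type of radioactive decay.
ΔA = -4, ΔZ = -2 ⇒ alpha decay (α)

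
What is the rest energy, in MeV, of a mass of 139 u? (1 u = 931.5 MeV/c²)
E = mc² = 1.295e5 MeV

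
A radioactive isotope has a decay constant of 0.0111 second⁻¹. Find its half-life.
t½ = ln(2)/λ = 62.45 seconds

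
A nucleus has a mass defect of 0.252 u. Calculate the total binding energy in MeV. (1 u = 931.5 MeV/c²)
B.E. = Δm × 931.5 = 234.7 MeV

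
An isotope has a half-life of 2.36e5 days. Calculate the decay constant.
λ = ln(2)/t½ = 2.937e-6 day⁻¹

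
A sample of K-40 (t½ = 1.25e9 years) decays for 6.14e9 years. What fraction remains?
N/N₀ = (1/2)^(t/t½) = 0.03322 = 3.32%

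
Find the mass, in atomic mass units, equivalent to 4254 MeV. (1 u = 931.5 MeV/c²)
m = E/c² = 4.567 u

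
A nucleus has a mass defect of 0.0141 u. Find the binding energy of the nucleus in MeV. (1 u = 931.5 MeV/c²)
B.E. = Δm × 931.5 = 13.13 MeV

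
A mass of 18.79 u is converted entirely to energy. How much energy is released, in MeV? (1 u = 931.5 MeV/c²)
E = mc² = 17500 MeV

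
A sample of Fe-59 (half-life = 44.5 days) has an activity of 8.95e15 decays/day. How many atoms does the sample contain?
N = A/λ = 5.746e17 atoms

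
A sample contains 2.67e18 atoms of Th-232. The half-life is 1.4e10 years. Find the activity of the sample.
A = λN = 1.322e8 decays/year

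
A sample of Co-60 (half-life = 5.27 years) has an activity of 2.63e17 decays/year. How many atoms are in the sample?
N = A/λ = 2e18 atoms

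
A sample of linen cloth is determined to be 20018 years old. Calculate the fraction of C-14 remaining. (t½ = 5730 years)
N/N₀ = (1/2)^(t/t½) = 0.08878 = 8.88%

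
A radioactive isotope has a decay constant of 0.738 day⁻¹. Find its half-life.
t½ = ln(2)/λ = 0.9392 days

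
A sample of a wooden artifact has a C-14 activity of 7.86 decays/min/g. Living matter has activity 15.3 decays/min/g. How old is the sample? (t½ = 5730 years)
Age = t½ × log₂(A₀/A) = 5506 years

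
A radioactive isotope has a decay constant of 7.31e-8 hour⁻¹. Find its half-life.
t½ = ln(2)/λ = 9.482e6 hours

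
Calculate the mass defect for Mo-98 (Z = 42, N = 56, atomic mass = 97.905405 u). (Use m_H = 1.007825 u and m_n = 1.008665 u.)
Δm = Z·m_H + N·m_n − M = 0.9085 u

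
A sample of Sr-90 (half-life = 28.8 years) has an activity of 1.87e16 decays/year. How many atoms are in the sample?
N = A/λ = 7.77e17 atoms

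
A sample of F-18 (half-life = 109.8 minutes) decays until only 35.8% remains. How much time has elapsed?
t = t½ × log₂(N₀/N) = 162.7 minutes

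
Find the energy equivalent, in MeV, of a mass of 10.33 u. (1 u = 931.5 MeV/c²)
E = mc² = 9622 MeV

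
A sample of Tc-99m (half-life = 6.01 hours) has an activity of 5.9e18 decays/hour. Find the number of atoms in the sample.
N = A/λ = 5.116e19 atoms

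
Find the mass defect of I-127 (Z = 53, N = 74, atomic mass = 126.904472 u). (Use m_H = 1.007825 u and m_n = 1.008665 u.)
Δm = Z·m_H + N·m_n − M = 1.151 u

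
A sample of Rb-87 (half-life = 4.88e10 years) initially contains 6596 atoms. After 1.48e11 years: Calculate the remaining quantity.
N = N₀(1/2)^(t/t½) = 806 atoms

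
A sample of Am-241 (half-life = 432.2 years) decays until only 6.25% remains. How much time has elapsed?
t = t½ × log₂(N₀/N) = 1729 years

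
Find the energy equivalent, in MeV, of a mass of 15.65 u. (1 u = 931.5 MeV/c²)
E = mc² = 14580 MeV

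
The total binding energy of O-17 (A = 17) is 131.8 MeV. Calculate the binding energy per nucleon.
B.E./A = 131.8/17 = 7.753 MeV/nucleon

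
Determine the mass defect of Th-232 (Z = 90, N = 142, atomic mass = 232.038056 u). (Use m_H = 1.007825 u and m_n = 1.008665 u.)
Δm = Z·m_H + N·m_n − M = 1.897 u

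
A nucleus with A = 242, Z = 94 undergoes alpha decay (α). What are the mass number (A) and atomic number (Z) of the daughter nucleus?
Daughter: A = 238, Z = 92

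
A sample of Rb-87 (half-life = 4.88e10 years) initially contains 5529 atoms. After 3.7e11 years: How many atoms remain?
N = N₀(1/2)^(t/t½) = 28.86 atoms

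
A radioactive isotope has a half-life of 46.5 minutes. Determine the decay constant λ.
λ = ln(2)/t½ = 0.01491 minute⁻¹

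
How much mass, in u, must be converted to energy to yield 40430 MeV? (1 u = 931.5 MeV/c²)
m = E/c² = 43.4 u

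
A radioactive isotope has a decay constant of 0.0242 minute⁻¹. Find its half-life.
t½ = ln(2)/λ = 28.64 minutes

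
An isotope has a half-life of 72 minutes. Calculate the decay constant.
λ = ln(2)/t½ = 0.009627 minute⁻¹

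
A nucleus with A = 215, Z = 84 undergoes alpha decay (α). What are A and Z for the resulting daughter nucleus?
Daughter: A = 211, Z = 82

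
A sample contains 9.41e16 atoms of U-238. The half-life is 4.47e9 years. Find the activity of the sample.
A = λN = 1.459e7 decays/year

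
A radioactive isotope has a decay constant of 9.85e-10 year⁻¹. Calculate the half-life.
t½ = ln(2)/λ = 7.037e8 years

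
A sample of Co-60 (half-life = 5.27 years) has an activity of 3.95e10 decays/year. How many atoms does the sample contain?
N = A/λ = 3.003e11 atoms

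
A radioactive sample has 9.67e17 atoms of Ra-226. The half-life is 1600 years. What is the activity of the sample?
A = λN = 4.189e14 decays/year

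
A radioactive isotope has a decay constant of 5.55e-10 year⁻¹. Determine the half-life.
t½ = ln(2)/λ = 1.249e9 years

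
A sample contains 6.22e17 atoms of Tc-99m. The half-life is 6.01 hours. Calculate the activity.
A = λN = 7.174e16 decays/hour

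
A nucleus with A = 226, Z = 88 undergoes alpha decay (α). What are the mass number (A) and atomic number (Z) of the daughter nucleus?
Daughter: A = 222, Z = 86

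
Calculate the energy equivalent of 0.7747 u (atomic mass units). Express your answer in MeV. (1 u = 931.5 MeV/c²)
E = mc² = 721.6 MeV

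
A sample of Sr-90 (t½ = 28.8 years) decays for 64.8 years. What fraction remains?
N/N₀ = (1/2)^(t/t½) = 0.2102 = 21%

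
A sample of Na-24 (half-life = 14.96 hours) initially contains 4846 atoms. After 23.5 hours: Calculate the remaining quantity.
N = N₀(1/2)^(t/t½) = 1631 atoms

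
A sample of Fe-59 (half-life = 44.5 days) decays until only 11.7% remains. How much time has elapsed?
t = t½ × log₂(N₀/N) = 137.7 days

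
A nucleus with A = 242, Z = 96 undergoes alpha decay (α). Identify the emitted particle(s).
α particle = ⁴₂He (2 protons + 2 neutrons)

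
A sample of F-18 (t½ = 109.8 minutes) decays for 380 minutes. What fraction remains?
N/N₀ = (1/2)^(t/t½) = 0.09082 = 9.08%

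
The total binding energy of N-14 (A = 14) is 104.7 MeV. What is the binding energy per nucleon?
B.E./A = 104.7/14 = 7.479 MeV/nucleon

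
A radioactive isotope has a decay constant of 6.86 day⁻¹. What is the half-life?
t½ = ln(2)/λ = 0.101 days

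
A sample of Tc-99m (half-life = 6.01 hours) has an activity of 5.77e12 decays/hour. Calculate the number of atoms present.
N = A/λ = 5.003e13 atoms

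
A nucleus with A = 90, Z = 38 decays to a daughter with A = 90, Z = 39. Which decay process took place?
ΔA = 0, ΔZ = +1 ⇒ beta-minus decay (β⁻)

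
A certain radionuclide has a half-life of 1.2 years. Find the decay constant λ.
λ = ln(2)/t½ = 0.5776 year⁻¹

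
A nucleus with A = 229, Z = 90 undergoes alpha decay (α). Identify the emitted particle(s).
α particle = ⁴₂He (2 protons + 2 neutrons)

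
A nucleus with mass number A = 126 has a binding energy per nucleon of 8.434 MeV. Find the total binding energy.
B.E. = 8.434 × 126 = 1063 MeV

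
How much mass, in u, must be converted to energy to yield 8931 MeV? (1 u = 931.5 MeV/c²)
m = E/c² = 9.588 u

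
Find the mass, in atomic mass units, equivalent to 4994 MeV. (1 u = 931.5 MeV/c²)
m = E/c² = 5.361 u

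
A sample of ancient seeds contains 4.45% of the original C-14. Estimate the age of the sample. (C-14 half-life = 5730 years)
Age = t½ × log₂(1/ratio) = 25730 years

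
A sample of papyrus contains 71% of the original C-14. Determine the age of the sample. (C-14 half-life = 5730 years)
Age = t½ × log₂(1/ratio) = 2831 years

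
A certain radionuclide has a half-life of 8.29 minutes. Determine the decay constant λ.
λ = ln(2)/t½ = 0.08361 minute⁻¹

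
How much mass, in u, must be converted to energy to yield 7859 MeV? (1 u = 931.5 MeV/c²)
m = E/c² = 8.437 u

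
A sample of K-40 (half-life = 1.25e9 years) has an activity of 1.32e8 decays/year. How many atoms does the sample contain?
N = A/λ = 2.38e17 atoms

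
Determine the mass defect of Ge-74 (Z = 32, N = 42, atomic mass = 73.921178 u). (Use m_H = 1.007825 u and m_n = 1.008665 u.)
Δm = Z·m_H + N·m_n − M = 0.6932 u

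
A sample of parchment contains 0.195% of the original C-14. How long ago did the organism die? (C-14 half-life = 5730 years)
Age = t½ × log₂(1/ratio) = 51580 years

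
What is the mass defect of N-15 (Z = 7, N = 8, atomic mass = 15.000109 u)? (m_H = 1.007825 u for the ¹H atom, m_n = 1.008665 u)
Δm = Z·m_H + N·m_n − M = 0.124 u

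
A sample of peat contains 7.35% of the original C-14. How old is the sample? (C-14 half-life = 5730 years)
Age = t½ × log₂(1/ratio) = 21580 years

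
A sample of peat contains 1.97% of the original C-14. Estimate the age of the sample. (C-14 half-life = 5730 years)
Age = t½ × log₂(1/ratio) = 32460 years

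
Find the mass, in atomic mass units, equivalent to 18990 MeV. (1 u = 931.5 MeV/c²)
m = E/c² = 20.39 u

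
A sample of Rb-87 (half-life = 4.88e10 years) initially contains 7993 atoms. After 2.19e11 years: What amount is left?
N = N₀(1/2)^(t/t½) = 356.3 atoms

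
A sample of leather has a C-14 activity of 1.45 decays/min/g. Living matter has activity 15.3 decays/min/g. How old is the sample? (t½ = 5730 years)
Age = t½ × log₂(A₀/A) = 19480 years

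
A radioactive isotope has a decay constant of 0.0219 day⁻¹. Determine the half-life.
t½ = ln(2)/λ = 31.65 days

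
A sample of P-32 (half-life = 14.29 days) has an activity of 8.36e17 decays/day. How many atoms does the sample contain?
N = A/λ = 1.724e19 atoms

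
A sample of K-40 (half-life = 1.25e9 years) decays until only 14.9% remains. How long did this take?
t = t½ × log₂(N₀/N) = 3.433e9 years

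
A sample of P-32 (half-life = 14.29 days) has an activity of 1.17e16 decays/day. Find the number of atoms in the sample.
N = A/λ = 2.412e17 atoms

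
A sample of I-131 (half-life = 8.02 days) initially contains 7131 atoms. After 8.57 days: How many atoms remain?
N = N₀(1/2)^(t/t½) = 3400 atoms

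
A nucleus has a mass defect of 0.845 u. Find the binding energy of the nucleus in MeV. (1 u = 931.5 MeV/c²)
B.E. = Δm × 931.5 = 787.1 MeV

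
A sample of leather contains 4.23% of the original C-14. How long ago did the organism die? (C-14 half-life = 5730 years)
Age = t½ × log₂(1/ratio) = 26150 years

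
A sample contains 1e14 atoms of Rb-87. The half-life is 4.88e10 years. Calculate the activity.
A = λN = 1420 decays/year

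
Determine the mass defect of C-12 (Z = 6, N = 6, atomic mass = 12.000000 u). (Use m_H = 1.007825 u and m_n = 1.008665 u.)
Δm = Z·m_H + N·m_n − M = 0.09894 u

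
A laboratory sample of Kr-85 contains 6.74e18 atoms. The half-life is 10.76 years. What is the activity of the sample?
A = λN = 4.342e17 decays/year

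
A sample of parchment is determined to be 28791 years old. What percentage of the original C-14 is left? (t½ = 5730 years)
N/N₀ = (1/2)^(t/t½) = 0.03072 = 3.07%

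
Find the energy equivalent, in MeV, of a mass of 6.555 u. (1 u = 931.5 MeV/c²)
E = mc² = 6106 MeV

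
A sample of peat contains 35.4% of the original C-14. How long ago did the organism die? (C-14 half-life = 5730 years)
Age = t½ × log₂(1/ratio) = 8585 years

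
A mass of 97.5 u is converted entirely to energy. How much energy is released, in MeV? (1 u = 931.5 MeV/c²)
E = mc² = 90820 MeV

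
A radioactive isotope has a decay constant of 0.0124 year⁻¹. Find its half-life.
t½ = ln(2)/λ = 55.9 years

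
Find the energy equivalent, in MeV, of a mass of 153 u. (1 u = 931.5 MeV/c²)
E = mc² = 1.425e5 MeV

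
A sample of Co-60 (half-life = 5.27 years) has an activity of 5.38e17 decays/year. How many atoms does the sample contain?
N = A/λ = 4.09e18 atoms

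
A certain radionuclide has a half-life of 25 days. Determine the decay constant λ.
λ = ln(2)/t½ = 0.02773 day⁻¹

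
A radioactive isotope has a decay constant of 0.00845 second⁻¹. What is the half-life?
t½ = ln(2)/λ = 82.03 seconds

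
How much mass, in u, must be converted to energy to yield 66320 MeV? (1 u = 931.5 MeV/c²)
m = E/c² = 71.2 u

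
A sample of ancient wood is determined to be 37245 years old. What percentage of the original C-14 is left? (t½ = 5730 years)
N/N₀ = (1/2)^(t/t½) = 0.01105 = 1.1%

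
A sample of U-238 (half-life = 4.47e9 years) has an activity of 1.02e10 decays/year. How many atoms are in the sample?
N = A/λ = 6.578e19 atoms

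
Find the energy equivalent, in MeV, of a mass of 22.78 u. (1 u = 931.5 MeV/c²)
E = mc² = 21220 MeV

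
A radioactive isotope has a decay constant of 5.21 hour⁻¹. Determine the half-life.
t½ = ln(2)/λ = 0.133 hours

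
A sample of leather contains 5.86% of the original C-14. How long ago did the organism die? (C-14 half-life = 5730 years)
Age = t½ × log₂(1/ratio) = 23450 years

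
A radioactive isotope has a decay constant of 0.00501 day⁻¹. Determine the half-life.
t½ = ln(2)/λ = 138.4 days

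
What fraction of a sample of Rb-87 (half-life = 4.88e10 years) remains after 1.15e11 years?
N/N₀ = (1/2)^(t/t½) = 0.1953 = 19.5%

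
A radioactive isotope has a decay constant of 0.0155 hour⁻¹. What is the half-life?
t½ = ln(2)/λ = 44.72 hours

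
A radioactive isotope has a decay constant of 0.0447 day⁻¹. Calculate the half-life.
t½ = ln(2)/λ = 15.51 days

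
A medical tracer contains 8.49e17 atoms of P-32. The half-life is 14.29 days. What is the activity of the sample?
A = λN = 4.118e16 decays/day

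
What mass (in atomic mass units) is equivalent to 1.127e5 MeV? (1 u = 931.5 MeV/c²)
m = E/c² = 121 u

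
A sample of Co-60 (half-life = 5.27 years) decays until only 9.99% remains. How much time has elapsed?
t = t½ × log₂(N₀/N) = 17.51 years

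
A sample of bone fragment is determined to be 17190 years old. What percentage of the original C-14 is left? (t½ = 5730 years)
N/N₀ = (1/2)^(t/t½) = 0.125 = 12.5%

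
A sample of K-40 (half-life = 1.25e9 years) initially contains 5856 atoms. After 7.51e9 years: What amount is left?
N = N₀(1/2)^(t/t½) = 90.99 atoms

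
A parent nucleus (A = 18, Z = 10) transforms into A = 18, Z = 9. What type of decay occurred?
ΔA = 0, ΔZ = -1 ⇒ beta-plus decay (β⁺) or electron capture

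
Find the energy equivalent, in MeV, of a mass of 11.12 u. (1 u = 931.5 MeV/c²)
E = mc² = 10360 MeV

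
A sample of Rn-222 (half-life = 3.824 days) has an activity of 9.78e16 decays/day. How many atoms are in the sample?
N = A/λ = 5.395e17 atoms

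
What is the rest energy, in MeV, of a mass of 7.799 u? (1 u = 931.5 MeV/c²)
E = mc² = 7265 MeV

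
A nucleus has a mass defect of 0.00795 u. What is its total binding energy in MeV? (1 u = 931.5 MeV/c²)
B.E. = Δm × 931.5 = 7.405 MeV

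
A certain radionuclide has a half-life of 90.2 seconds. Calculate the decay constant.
λ = ln(2)/t½ = 0.007685 second⁻¹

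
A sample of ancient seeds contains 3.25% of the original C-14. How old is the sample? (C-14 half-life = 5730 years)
Age = t½ × log₂(1/ratio) = 28330 years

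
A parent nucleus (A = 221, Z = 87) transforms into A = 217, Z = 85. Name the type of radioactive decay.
ΔA = -4, ΔZ = -2 ⇒ alpha decay (α)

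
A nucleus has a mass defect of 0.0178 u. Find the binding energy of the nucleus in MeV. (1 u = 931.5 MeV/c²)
B.E. = Δm × 931.5 = 16.58 MeV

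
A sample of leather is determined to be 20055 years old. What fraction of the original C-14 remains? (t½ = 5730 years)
N/N₀ = (1/2)^(t/t½) = 0.08839 = 8.84%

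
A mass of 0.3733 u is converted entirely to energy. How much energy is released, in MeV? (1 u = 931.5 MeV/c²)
E = mc² = 347.7 MeV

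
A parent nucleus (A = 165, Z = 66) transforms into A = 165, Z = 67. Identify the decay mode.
ΔA = 0, ΔZ = +1 ⇒ beta-minus decay (β⁻)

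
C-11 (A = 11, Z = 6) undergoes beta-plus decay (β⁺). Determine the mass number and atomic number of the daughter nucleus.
Daughter: A = 11, Z = 5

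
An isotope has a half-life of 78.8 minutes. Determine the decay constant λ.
λ = ln(2)/t½ = 0.008796 minute⁻¹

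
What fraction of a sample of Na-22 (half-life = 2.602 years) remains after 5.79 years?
N/N₀ = (1/2)^(t/t½) = 0.2139 = 21.4%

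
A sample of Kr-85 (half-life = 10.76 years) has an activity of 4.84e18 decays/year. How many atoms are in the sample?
N = A/λ = 7.513e19 atoms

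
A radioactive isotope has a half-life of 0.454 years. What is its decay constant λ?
λ = ln(2)/t½ = 1.527 year⁻¹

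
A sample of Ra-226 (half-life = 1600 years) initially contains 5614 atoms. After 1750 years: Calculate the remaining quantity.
N = N₀(1/2)^(t/t½) = 2630 atoms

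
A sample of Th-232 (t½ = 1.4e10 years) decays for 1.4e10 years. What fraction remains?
N/N₀ = (1/2)^(t/t½) = 0.5 = 50%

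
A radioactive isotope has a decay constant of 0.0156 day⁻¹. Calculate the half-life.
t½ = ln(2)/λ = 44.43 days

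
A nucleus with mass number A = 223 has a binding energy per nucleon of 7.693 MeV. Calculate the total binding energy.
B.E. = 7.693 × 223 = 1716 MeV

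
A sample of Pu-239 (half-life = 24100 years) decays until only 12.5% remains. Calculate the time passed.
t = t½ × log₂(N₀/N) = 72300 years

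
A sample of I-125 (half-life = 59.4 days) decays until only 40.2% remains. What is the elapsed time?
t = t½ × log₂(N₀/N) = 78.1 days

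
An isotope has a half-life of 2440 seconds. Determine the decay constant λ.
λ = ln(2)/t½ = 2.841e-4 second⁻¹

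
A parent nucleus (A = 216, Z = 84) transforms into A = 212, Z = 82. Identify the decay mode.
ΔA = -4, ΔZ = -2 ⇒ alpha decay (α)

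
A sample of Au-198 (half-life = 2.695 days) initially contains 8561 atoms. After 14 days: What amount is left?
N = N₀(1/2)^(t/t½) = 233.7 atoms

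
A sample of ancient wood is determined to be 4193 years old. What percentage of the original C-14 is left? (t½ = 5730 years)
N/N₀ = (1/2)^(t/t½) = 0.6022 = 60.2%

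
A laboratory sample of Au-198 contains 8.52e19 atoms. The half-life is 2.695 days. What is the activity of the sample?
A = λN = 2.191e19 decays/day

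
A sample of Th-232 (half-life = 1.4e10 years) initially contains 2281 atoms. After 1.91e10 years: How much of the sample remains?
N = N₀(1/2)^(t/t½) = 886 atoms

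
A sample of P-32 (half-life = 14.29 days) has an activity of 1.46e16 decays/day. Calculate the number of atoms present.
N = A/λ = 3.01e17 atoms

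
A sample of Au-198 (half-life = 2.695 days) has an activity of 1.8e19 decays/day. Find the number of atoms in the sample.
N = A/λ = 6.999e19 atoms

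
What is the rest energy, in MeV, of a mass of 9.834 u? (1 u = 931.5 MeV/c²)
E = mc² = 9160 MeV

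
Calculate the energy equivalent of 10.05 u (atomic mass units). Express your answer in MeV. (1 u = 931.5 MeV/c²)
E = mc² = 9362 MeV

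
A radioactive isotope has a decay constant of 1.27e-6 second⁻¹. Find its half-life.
t½ = ln(2)/λ = 5.458e5 seconds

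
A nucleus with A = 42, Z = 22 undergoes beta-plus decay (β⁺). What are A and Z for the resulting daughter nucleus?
Daughter: A = 42, Z = 21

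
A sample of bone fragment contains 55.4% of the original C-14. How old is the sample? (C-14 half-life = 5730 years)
Age = t½ × log₂(1/ratio) = 4882 years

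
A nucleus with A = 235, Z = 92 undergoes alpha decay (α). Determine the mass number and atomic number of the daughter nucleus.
Daughter: A = 231, Z = 90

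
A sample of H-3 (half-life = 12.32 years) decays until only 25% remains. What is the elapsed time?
t = t½ × log₂(N₀/N) = 24.64 years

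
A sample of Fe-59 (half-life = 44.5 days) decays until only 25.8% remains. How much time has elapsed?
t = t½ × log₂(N₀/N) = 86.98 days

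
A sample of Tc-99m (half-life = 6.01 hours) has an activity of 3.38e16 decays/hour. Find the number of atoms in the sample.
N = A/λ = 2.931e17 atoms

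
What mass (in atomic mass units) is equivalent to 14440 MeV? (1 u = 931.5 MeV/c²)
m = E/c² = 15.5 u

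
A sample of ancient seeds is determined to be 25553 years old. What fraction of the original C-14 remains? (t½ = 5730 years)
N/N₀ = (1/2)^(t/t½) = 0.04545 = 4.55%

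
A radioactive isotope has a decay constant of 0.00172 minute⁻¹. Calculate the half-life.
t½ = ln(2)/λ = 403 minutes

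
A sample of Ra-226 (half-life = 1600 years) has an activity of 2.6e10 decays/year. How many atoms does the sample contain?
N = A/λ = 6.002e13 atoms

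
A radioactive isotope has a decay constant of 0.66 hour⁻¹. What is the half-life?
t½ = ln(2)/λ = 1.05 hours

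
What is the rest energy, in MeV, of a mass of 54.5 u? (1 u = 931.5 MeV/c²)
E = mc² = 50770 MeV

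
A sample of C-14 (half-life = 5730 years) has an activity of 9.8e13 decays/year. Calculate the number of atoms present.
N = A/λ = 8.101e17 atoms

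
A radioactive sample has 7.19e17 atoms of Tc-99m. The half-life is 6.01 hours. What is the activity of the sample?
A = λN = 8.292e16 decays/hour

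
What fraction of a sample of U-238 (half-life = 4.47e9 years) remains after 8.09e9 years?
N/N₀ = (1/2)^(t/t½) = 0.2852 = 28.5%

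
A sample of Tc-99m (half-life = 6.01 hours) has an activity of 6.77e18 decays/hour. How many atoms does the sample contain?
N = A/λ = 5.87e19 atoms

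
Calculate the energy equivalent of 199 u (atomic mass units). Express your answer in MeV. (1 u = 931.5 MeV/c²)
E = mc² = 1.854e5 MeV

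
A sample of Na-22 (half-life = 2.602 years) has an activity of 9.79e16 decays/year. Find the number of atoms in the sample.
N = A/λ = 3.675e17 atoms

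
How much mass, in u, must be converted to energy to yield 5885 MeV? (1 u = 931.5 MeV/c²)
m = E/c² = 6.318 u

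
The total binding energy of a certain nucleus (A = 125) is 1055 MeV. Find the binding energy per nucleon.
B.E./A = 1055/125 = 8.44 MeV/nucleon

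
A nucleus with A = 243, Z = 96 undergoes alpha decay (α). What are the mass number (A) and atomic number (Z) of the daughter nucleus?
Daughter: A = 239, Z = 94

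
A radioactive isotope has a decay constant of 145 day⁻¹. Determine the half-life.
t½ = ln(2)/λ = 0.00478 days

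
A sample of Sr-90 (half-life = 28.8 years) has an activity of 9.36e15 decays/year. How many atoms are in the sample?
N = A/λ = 3.889e17 atoms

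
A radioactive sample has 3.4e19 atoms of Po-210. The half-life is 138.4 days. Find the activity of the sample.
A = λN = 1.703e17 decays/day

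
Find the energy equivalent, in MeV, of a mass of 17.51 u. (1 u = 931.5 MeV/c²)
E = mc² = 16310 MeV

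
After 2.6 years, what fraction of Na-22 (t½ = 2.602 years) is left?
N/N₀ = (1/2)^(t/t½) = 0.5003 = 50%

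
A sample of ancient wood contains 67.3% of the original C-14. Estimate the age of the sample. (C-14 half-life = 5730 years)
Age = t½ × log₂(1/ratio) = 3274 years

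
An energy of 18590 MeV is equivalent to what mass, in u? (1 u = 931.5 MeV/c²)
m = E/c² = 19.96 u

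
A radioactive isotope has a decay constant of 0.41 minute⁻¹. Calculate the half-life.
t½ = ln(2)/λ = 1.691 minutes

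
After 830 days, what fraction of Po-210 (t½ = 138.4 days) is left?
N/N₀ = (1/2)^(t/t½) = 0.01566 = 1.57%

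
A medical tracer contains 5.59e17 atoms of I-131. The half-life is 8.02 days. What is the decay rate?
A = λN = 4.831e16 decays/day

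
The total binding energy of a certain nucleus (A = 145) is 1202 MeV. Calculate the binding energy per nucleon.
B.E./A = 1202/145 = 8.29 MeV/nucleon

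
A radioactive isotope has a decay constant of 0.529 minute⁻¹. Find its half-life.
t½ = ln(2)/λ = 1.31 minutes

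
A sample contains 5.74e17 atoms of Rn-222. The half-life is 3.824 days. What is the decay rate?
A = λN = 1.04e17 decays/day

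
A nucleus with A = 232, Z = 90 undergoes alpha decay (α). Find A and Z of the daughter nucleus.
Daughter: A = 228, Z = 88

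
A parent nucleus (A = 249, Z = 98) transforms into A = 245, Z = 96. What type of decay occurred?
ΔA = -4, ΔZ = -2 ⇒ alpha decay (α)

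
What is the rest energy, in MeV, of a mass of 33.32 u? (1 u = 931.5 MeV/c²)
E = mc² = 31040 MeV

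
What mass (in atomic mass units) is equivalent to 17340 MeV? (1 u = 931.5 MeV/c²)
m = E/c² = 18.62 u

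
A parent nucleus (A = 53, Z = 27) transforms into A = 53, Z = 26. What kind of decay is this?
ΔA = 0, ΔZ = -1 ⇒ beta-plus decay (β⁺) or electron capture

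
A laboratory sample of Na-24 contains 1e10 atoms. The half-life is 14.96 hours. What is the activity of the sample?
A = λN = 4.633e8 decays/hour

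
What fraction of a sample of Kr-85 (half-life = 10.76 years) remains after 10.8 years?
N/N₀ = (1/2)^(t/t½) = 0.4987 = 49.9%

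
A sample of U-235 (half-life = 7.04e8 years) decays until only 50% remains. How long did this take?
t = t½ × log₂(N₀/N) = 7.04e8 years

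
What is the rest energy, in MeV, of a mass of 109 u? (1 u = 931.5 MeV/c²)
E = mc² = 1.015e5 MeV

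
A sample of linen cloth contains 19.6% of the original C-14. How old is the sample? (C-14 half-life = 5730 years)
Age = t½ × log₂(1/ratio) = 13470 years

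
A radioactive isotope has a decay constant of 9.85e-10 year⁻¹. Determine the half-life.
t½ = ln(2)/λ = 7.037e8 years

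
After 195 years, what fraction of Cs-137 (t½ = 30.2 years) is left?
N/N₀ = (1/2)^(t/t½) = 0.01138 = 1.14%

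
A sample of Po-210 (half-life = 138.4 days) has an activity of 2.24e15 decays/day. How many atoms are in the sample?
N = A/λ = 4.473e17 atoms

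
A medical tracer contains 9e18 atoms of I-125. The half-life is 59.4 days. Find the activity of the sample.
A = λN = 1.05e17 decays/day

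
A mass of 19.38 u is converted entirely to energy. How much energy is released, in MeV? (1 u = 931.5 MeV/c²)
E = mc² = 18050 MeV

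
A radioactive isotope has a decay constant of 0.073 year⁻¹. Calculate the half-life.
t½ = ln(2)/λ = 9.495 years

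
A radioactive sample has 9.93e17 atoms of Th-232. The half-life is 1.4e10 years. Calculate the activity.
A = λN = 4.916e7 decays/year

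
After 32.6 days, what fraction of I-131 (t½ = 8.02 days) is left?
N/N₀ = (1/2)^(t/t½) = 0.05975 = 5.98%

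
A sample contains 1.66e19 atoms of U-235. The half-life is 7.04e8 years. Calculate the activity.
A = λN = 1.634e10 decays/year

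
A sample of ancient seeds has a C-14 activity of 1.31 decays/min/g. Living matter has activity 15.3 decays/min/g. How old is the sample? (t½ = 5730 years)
Age = t½ × log₂(A₀/A) = 20320 years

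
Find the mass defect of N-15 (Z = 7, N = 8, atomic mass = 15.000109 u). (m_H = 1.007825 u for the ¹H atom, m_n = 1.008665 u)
Δm = Z·m_H + N·m_n − M = 0.124 u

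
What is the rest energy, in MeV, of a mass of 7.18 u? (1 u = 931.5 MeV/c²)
E = mc² = 6688 MeV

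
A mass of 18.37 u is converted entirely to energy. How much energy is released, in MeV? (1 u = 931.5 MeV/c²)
E = mc² = 17110 MeV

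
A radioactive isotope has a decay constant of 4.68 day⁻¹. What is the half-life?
t½ = ln(2)/λ = 0.1481 days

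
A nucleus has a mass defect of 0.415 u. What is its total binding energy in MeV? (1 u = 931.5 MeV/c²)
B.E. = Δm × 931.5 = 386.6 MeV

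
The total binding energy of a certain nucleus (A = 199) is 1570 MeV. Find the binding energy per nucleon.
B.E./A = 1570/199 = 7.889 MeV/nucleon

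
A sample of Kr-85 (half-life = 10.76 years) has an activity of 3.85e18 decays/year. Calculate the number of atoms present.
N = A/λ = 5.977e19 atoms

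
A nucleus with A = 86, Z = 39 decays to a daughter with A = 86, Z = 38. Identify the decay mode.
ΔA = 0, ΔZ = -1 ⇒ beta-plus decay (β⁺) or electron capture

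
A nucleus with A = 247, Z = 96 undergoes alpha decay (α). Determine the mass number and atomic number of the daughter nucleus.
Daughter: A = 243, Z = 94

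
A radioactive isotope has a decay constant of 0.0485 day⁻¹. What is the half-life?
t½ = ln(2)/λ = 14.29 days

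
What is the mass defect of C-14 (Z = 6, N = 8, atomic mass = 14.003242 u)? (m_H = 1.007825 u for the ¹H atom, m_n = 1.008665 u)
Δm = Z·m_H + N·m_n − M = 0.113 u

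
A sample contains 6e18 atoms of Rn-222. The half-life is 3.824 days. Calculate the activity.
A = λN = 1.088e18 decays/day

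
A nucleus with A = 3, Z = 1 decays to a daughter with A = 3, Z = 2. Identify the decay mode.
ΔA = 0, ΔZ = +1 ⇒ beta-minus decay (β⁻)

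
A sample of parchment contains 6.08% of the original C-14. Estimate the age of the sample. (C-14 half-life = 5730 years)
Age = t½ × log₂(1/ratio) = 23150 years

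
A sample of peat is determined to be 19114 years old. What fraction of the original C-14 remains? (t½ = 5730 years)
N/N₀ = (1/2)^(t/t½) = 0.09904 = 9.9%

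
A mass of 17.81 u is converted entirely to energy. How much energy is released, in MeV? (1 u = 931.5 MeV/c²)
E = mc² = 16590 MeV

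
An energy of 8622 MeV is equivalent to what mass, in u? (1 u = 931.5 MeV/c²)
m = E/c² = 9.256 u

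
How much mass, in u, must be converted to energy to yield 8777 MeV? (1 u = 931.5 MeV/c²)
m = E/c² = 9.422 u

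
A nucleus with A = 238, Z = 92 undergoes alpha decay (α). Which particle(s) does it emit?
α particle = ⁴₂He (2 protons + 2 neutrons)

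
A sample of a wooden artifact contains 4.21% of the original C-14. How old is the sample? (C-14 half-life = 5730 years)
Age = t½ × log₂(1/ratio) = 26190 years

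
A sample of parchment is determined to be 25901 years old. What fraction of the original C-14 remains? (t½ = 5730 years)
N/N₀ = (1/2)^(t/t½) = 0.04358 = 4.36%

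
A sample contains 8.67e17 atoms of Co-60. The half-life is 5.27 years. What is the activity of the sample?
A = λN = 1.14e17 decays/year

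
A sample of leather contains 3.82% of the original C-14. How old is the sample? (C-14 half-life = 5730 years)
Age = t½ × log₂(1/ratio) = 26990 years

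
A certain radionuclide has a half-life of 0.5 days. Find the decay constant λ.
λ = ln(2)/t½ = 1.386 day⁻¹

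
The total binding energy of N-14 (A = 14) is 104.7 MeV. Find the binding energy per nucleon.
B.E./A = 104.7/14 = 7.479 MeV/nucleon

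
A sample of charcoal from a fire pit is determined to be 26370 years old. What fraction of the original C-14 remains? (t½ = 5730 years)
N/N₀ = (1/2)^(t/t½) = 0.04117 = 4.12%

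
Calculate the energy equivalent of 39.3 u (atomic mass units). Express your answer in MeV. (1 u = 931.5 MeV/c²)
E = mc² = 36610 MeV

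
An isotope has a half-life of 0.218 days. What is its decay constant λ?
λ = ln(2)/t½ = 3.18 day⁻¹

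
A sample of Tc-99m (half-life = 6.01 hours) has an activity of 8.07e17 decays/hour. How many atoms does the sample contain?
N = A/λ = 6.997e18 atoms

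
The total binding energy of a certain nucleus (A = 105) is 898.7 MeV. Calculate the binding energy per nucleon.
B.E./A = 898.7/105 = 8.559 MeV/nucleon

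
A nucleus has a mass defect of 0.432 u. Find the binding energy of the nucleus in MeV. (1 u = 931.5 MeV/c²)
B.E. = Δm × 931.5 = 402.4 MeV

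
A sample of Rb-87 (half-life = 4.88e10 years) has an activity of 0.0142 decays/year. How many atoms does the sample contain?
N = A/λ = 9.997e8 atoms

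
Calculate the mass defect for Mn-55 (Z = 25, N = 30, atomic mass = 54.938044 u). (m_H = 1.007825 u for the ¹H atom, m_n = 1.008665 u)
Δm = Z·m_H + N·m_n − M = 0.5175 u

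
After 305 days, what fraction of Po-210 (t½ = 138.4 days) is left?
N/N₀ = (1/2)^(t/t½) = 0.2171 = 21.7%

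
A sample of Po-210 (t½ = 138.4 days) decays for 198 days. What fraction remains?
N/N₀ = (1/2)^(t/t½) = 0.371 = 37.1%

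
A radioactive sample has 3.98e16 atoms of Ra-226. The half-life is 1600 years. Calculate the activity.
A = λN = 1.724e13 decays/year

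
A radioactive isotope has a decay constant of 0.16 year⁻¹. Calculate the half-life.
t½ = ln(2)/λ = 4.332 years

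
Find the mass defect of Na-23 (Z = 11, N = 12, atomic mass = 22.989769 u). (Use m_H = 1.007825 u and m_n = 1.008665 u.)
Δm = Z·m_H + N·m_n − M = 0.2003 u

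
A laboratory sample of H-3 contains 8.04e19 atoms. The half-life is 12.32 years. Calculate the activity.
A = λN = 4.523e18 decays/year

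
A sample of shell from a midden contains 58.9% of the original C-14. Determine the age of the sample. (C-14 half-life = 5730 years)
Age = t½ × log₂(1/ratio) = 4376 years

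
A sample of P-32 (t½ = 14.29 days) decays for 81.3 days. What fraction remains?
N/N₀ = (1/2)^(t/t½) = 0.01938 = 1.94%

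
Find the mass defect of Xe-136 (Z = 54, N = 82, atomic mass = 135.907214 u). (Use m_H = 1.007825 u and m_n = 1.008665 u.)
Δm = Z·m_H + N·m_n − M = 1.226 u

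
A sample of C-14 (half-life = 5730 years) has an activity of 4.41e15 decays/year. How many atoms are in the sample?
N = A/λ = 3.646e19 atoms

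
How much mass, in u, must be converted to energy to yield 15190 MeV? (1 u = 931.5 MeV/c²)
m = E/c² = 16.31 u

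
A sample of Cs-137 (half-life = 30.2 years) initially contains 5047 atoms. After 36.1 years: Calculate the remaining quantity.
N = N₀(1/2)^(t/t½) = 2204 atoms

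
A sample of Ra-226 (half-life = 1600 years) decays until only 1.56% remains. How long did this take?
t = t½ × log₂(N₀/N) = 9604 years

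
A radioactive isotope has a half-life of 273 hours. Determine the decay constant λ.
λ = ln(2)/t½ = 0.002539 hour⁻¹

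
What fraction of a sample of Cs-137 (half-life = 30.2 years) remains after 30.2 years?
N/N₀ = (1/2)^(t/t½) = 0.5 = 50%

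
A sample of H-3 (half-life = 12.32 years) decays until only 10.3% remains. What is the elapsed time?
t = t½ × log₂(N₀/N) = 40.4 years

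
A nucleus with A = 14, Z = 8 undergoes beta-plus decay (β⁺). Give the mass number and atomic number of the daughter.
Daughter: A = 14, Z = 7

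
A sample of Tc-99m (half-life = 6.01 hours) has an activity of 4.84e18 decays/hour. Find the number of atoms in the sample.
N = A/λ = 4.197e19 atoms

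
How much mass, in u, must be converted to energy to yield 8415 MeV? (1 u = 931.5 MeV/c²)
m = E/c² = 9.034 u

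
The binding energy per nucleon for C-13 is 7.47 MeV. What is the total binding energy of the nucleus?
B.E. = 7.47 × 13 = 97.11 MeV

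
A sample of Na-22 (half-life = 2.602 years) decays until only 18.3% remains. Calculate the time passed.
t = t½ × log₂(N₀/N) = 6.375 years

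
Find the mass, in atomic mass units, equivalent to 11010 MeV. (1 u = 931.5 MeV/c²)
m = E/c² = 11.82 u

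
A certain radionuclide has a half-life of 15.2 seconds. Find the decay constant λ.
λ = ln(2)/t½ = 0.0456 second⁻¹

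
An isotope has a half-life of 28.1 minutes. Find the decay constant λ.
λ = ln(2)/t½ = 0.02467 minute⁻¹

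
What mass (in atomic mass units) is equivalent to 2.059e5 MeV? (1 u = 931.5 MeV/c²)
m = E/c² = 221 u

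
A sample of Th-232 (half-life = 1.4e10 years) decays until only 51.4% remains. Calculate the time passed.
t = t½ × log₂(N₀/N) = 1.344e10 years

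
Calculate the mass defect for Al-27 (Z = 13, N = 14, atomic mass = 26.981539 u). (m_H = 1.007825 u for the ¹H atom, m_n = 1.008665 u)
Δm = Z·m_H + N·m_n − M = 0.2415 u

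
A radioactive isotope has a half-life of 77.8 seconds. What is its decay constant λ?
λ = ln(2)/t½ = 0.008909 second⁻¹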